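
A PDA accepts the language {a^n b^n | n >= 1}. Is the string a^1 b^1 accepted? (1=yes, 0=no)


Language requires equal numbers of a's and b's
PDA pushes for each 'a', pops for each 'b'
Number of a's = 1
Number of b's = 1
1 == 1 -> Accept

1


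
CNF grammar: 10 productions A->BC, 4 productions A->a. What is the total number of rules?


CNF allows two rule forms:
  A -> BC (binary): 10 rules
  A -> a (terminal): 4 rules
Total = 10 + 4 = 14

14


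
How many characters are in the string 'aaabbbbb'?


String: 'aaabbbbb'
Counting characters:
  'a' appears 3 time(s)
  'b' appears 5 time(s)
Total length = 3 + 5 = 8

8


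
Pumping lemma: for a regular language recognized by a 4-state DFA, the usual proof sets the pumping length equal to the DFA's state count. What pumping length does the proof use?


Pumping lemma for regular languages (standard proof):
Take p = |Q|, the number of DFA states.
Any string of length >= |Q| passes through |Q|+1 states while reading its first |Q| symbols,
so by pigeonhole some state repeats, giving the loop that can be pumped.
Here |Q| = 4
Therefore the proof uses p = 4

4


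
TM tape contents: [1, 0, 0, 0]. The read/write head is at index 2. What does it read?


Tape: [1, 0, 0, 0]
Positions: 0 1 2 3
Values:    1 0 0 0
Head at position 2
tape[2] = 0

0


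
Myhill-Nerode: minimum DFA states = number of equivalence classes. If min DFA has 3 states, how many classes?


Myhill-Nerode theorem:
Number of equivalence classes = number of states in minimal DFA
Minimal DFA states = 3
Therefore equivalence classes = 3

3


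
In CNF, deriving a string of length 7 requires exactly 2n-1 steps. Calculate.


Chomsky Normal Form derivation:
String length n = 7
Each step either:
  - Splits a nonterminal into two (n-1 such steps)
  - Converts a nonterminal to terminal (n such steps)
Total = (n-1) + n = 2n - 1
= 2(7) - 1
= 14 - 1
= 13

13


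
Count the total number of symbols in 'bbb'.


String: 'bbb'
Counting characters:
  'b' appears 3 time(s)
Total length = 0 + 3 = 3

3


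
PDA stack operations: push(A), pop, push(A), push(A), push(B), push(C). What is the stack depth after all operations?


Tracing stack operations:
  push(A) -> stack = [A], depth=1
  pop -> removed A, stack = [], depth=0
  push(A) -> stack = [A], depth=1
  push(A) -> stack = [A,A], depth=2
  push(B) -> stack = [A,A,B], depth=3
  push(C) -> stack = [A,A,B,C], depth=4
Final depth = 4

4


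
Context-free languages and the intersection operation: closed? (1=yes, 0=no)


CFL closure properties:
  Closed under: union, concatenation, Kleene star
  NOT closed under: intersection, complement
Operation 'intersection' is in not-closed list -> No (not closed)

0


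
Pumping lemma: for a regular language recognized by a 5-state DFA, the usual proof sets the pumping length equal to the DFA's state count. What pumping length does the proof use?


Pumping lemma for regular languages (standard proof):
Take p = |Q|, the number of DFA states.
Any string of length >= |Q| passes through |Q|+1 states while reading its first |Q| symbols,
so by pigeonhole some state repeats, giving the loop that can be pumped.
Here |Q| = 5
Therefore the proof uses p = 5

5


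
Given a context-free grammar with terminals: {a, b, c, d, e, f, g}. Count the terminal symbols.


Terminal symbols: a, b, c, d, e, f, g
Counting each: a (#1), b (#2), c (#3), d (#4), e (#5), f (#6), g (#7)
Total = 7

7


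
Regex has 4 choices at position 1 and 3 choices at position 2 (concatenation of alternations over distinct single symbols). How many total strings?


First group: 4 alternatives
Second group: 3 alternatives
Concatenation: each choice from group 1 pairs with each from group 2
Total = 4 x 3 = 12

12


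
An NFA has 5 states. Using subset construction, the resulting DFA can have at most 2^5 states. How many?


NFA has 5 states
Subset construction: each DFA state = subset of NFA states
Maximum subsets = 2^5
2^5 = 32

32


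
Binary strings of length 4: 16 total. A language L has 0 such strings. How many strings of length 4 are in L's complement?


Alphabet: {0,1}
String length: 4
Total strings of length 4 = 2^4 = 16
Strings in L = 0
Complement = total - |L|
= 16 - 0
= 16

16


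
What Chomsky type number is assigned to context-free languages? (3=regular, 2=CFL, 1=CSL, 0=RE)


Chomsky hierarchy levels:
  Type 3: Regular (DFA/NFA/regex)
  Type 2: Context-free (PDA)
  Type 1: Context-sensitive
  Type 0: Recursively enumerable (TM)
'context-free' corresponds to Type 2

2


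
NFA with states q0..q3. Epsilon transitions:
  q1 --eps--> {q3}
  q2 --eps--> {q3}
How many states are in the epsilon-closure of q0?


Starting from q0
Initialize closure = {q0}
q0 has no outgoing epsilon transitions -> nothing to add
Final closure: {q0}
Size = 1

1


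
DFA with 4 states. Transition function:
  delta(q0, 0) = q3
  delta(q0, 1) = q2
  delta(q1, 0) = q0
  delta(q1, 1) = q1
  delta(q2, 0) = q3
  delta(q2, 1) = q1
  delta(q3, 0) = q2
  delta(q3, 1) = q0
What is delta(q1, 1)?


Looking up transition function:
delta(q1, 1) in the table
Row: q1, Column: 1
Result: q1

q1


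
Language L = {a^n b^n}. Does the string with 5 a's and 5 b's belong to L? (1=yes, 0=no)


Language requires equal numbers of a's and b's
PDA pushes for each 'a', pops for each 'b'
Number of a's = 5
Number of b's = 5
5 == 5 -> Accept

1


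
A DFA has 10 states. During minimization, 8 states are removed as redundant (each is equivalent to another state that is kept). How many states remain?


Original DFA: 10 states
Redundant states removed: 8
Minimized states = original - removed
= 10 - 8
= 2

2


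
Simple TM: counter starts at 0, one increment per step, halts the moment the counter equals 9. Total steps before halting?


Counter starts at 0. Counting sequence:
  Step 1: counter = 1
  Step 2: counter = 2
  Step 3: counter = 3
  Step 4: counter = 4
  Step 5: counter = 5
  Step 6: counter = 6
  ...
  Step 9: counter = 9
Counter reached 9 -> halt
Total steps = 9

9


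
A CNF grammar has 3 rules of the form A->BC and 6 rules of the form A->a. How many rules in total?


CNF allows two rule forms:
  A -> BC (binary): 3 rules
  A -> a (terminal): 6 rules
Total = 3 + 6 = 9

9


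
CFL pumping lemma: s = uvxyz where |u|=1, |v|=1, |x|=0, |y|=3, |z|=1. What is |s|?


|s| = |u| + |v| + |x| + |y| + |z|
= 1 + 1 + 0 + 3 + 1
= 2 + 0 + 4
= 2 + 4
= 6

6


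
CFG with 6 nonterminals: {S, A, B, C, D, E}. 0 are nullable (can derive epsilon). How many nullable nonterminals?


Nonterminals: {S, A, B, C, D, E}
A nonterminal is nullable if it can derive epsilon
Counting nullable nonterminals: 0
Total nullable = 0

0


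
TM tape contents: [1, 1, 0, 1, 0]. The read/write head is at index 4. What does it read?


Tape: [1, 1, 0, 1, 0]
Positions: 0 1 2 3 4
Values:    1 1 0 1 0
Head at position 4
tape[4] = 0

0


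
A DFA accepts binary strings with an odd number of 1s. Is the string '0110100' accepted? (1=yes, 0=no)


DFA has 2 states: q_even (start, accept=no) and q_odd
Processing string '0110100' character by character:
  Position 0: read '0', 1-count=0 -> q_even (no change)
  Position 1: read '1', 1-count=1 -> q_odd
  Position 2: read '1', 1-count=2 -> q_even
  Position 3: read '0', 1-count=2 -> q_even (no change)
  Position 4: read '1', 1-count=3 -> q_odd
  Position 5: read '0', 1-count=3 -> q_odd (no change)
  Position 6: read '0', 1-count=3 -> q_odd (no change)
Final state: q_odd, total 1s = 3 (odd); the DFA requires an odd count -> accept

1


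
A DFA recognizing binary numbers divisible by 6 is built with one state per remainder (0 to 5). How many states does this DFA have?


Divisibility by 6 is tracked via the remainder mod 6: 0, 1, ..., 5
The construction assigns one state to each remainder
Number of remainders = 6

6


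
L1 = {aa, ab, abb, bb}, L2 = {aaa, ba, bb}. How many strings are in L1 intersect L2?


L1 = {aa, ab, abb, bb}
L2 = {aaa, ba, bb}
Checking each string in L1 against L2:
  'aa': in L2? No
  'ab': in L2? No
  'abb': in L2? No
  'bb': in L2? Yes
Intersection = {bb}
|L1 ∩ L2| = 1

1


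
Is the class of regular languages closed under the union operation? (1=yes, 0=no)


Regular languages are closed under:
- Union (DFA product construction)
- Intersection (DFA product construction)
- Complement (swap accept/reject states)
- Concatenation (NFA construction)
- Kleene star (NFA construction)
union is in this list
Therefore: closed

1


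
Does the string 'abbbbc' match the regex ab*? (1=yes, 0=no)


Pattern: ab*
String: 'abbbbc'
Pattern requires: exactly one 'a' followed by zero or more 'b's
First char is 'a' -> OK
Rest 'bbbbc': all b's? No
Result: 0

0


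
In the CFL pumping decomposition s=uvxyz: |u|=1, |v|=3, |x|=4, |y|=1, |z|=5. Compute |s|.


|s| = |u| + |v| + |x| + |y| + |z|
= 1 + 3 + 4 + 1 + 5
= 4 + 4 + 6
= 8 + 6
= 14

14


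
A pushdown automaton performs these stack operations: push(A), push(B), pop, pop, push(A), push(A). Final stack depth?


Tracing stack operations:
  push(A) -> stack = [A], depth=1
  push(B) -> stack = [A,B], depth=2
  pop -> removed B, stack = [A], depth=1
  pop -> removed A, stack = [], depth=0
  push(A) -> stack = [A], depth=1
  push(A) -> stack = [A,A], depth=2
Final depth = 2

2


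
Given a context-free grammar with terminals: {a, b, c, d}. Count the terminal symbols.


Terminal symbols: a, b, c, d
Counting each: a (#1), b (#2), c (#3), d (#4)
Total = 4

4


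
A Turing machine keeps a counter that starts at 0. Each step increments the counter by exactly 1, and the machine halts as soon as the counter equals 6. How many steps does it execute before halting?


Counter starts at 0. Counting sequence:
  Step 1: counter = 1
  Step 2: counter = 2
  Step 3: counter = 3
  Step 4: counter = 4
  Step 5: counter = 5
  Step 6: counter = 6
Counter reached 6 -> halt
Total steps = 6

6


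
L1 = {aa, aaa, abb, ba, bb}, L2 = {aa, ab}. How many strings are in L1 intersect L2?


L1 = {aa, aaa, abb, ba, bb}
L2 = {aa, ab}
Checking each string in L1 against L2:
  'aa': in L2? Yes
  'aaa': in L2? No
  'abb': in L2? No
  'ba': in L2? No
  'bb': in L2? No
Intersection = {aa}
|L1 ∩ L2| = 1

1


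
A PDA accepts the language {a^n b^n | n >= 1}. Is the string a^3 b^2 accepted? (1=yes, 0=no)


Language requires equal numbers of a's and b's
PDA pushes for each 'a', pops for each 'b'
Number of a's = 3
Number of b's = 2
3 != 2 -> Reject

0


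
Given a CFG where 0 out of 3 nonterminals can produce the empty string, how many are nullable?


Nonterminals: {S, A, B}
A nonterminal is nullable if it can derive epsilon
Counting nullable nonterminals: 0
Total nullable = 0

0


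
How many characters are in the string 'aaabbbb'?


String: 'aaabbbb'
Counting characters:
  'a' appears 3 time(s)
  'b' appears 4 time(s)
Total length = 3 + 4 = 7

7


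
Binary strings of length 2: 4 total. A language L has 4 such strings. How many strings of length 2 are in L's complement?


Alphabet: {0,1}
String length: 2
Total strings of length 2 = 2^2 = 4
Strings in L = 4
Complement = total - |L|
= 4 - 4
= 0

0


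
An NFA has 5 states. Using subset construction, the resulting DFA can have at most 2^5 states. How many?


NFA has 5 states
Subset construction: each DFA state = subset of NFA states
Maximum subsets = 2^5
2^5 = 32

32


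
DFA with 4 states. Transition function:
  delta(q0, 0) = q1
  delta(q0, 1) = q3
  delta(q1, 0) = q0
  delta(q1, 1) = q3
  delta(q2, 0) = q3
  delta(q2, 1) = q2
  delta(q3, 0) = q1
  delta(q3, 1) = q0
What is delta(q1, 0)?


Looking up transition function:
delta(q1, 0) in the table
Row: q1, Column: 0
Result: q0

q0


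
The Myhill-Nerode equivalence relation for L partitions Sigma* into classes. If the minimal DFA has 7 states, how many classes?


Myhill-Nerode theorem:
Number of equivalence classes = number of states in minimal DFA
Minimal DFA states = 7
Therefore equivalence classes = 7

7


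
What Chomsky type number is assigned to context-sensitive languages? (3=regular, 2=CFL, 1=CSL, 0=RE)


Chomsky hierarchy levels:
  Type 3: Regular (DFA/NFA/regex)
  Type 2: Context-free (PDA)
  Type 1: Context-sensitive
  Type 0: Recursively enumerable (TM)
'context-sensitive' corresponds to Type 1

1


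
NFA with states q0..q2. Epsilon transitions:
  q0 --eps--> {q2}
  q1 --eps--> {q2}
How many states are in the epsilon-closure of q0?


Starting from q0
Initialize closure = {q0}
Follow epsilon from q0 -> add q2
Final closure: {q0, q2}
Size = 2

2


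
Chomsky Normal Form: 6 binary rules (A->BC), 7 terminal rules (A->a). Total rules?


CNF allows two rule forms:
  A -> BC (binary): 6 rules
  A -> a (terminal): 7 rules
Total = 6 + 7 = 13

13


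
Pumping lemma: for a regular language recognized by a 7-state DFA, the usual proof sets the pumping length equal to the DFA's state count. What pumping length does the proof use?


Pumping lemma for regular languages (standard proof):
Take p = |Q|, the number of DFA states.
Any string of length >= |Q| passes through |Q|+1 states while reading its first |Q| symbols,
so by pigeonhole some state repeats, giving the loop that can be pumped.
Here |Q| = 7
Therefore the proof uses p = 7

7


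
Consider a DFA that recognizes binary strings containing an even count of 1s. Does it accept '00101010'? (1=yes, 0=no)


DFA has 2 states: q_even (start, accept=yes) and q_odd
Processing string '00101010' character by character:
  Position 0: read '0', 1-count=0 -> q_even (no change)
  Position 1: read '0', 1-count=0 -> q_even (no change)
  Position 2: read '1', 1-count=1 -> q_odd
  Position 3: read '0', 1-count=1 -> q_odd (no change)
  Position 4: read '1', 1-count=2 -> q_even
  Position 5: read '0', 1-count=2 -> q_even (no change)
  Position 6: read '1', 1-count=3 -> q_odd
  Position 7: read '0', 1-count=3 -> q_odd (no change)
Final state: q_odd, total 1s = 3 (odd); the DFA requires an even count -> reject

0


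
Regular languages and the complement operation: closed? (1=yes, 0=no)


Regular languages are closed under all standard operations:
- Union: Yes (product construction)
- Intersection: Yes (product construction)
- Complement: Yes (swap accept/reject)
- Concatenation: Yes (NFA construction)
Operation: complement -> Closed

1


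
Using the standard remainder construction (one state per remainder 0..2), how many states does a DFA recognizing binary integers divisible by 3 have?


Divisibility by 3 is tracked via the remainder mod 3: 0, 1, ..., 2
The construction assigns one state to each remainder
Number of remainders = 3

3


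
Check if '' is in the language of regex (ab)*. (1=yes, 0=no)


Pattern: (ab)*
String: ''
Pattern requires: zero or more repetitions of 'ab'
Pairs: []
All pairs are 'ab'? Yes
Result: 1

1


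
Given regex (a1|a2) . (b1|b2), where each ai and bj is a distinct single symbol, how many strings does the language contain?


First group: 2 alternatives
Second group: 2 alternatives
Concatenation: each choice from group 1 pairs with each from group 2
Total = 2 x 2 = 4

4


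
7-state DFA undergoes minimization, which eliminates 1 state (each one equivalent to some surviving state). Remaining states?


Original DFA: 7 states
Redundant states removed: 1
Minimized states = original - removed
= 7 - 1
= 6

6


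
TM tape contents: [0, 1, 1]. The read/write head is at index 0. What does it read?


Tape: [0, 1, 1]
Positions: 0 1 2
Values:    0 1 1
Head at position 0
tape[0] = 0

0


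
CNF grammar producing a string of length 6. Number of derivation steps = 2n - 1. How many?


Chomsky Normal Form derivation:
String length n = 6
Each step either:
  - Splits a nonterminal into two (n-1 such steps)
  - Converts a nonterminal to terminal (n such steps)
Total = (n-1) + n = 2n - 1
= 2(6) - 1
= 12 - 1
= 11

11


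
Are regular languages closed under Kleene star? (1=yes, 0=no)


Regular languages are closed under:
- Union (DFA product construction)
- Intersection (DFA product construction)
- Complement (swap accept/reject states)
- Concatenation (NFA construction)
- Kleene star (NFA construction)
Kleene star is in this list
Therefore: closed

1


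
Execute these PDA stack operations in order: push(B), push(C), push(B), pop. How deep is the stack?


Tracing stack operations:
  push(B) -> stack = [B], depth=1
  push(C) -> stack = [B,C], depth=2
  push(B) -> stack = [B,C,B], depth=3
  pop -> removed B, stack = [B,C], depth=2
Final depth = 2

2


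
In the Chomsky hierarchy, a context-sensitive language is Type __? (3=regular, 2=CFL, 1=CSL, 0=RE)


Chomsky hierarchy levels:
  Type 3: Regular (DFA/NFA/regex)
  Type 2: Context-free (PDA)
  Type 1: Context-sensitive
  Type 0: Recursively enumerable (TM)
'context-sensitive' corresponds to Type 1

1


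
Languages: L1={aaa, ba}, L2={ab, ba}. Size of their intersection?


L1 = {aaa, ba}
L2 = {ab, ba}
Checking each string in L1 against L2:
  'aaa': in L2? No
  'ba': in L2? Yes
Intersection = {ba}
|L1 ∩ L2| = 1

1


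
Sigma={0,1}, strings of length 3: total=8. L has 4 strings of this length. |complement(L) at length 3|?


Alphabet: {0,1}
String length: 3
Total strings of length 3 = 2^3 = 8
Strings in L = 4
Complement = total - |L|
= 8 - 4
= 4

4


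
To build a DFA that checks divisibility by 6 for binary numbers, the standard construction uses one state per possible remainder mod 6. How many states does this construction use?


Divisibility by 6 is tracked via the remainder mod 6: 0, 1, ..., 5
The construction assigns one state to each remainder
Number of remainders = 6

6


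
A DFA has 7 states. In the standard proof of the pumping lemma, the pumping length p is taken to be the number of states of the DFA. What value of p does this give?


Pumping lemma for regular languages (standard proof):
Take p = |Q|, the number of DFA states.
Any string of length >= |Q| passes through |Q|+1 states while reading its first |Q| symbols,
so by pigeonhole some state repeats, giving the loop that can be pumped.
Here |Q| = 7
Therefore the proof uses p = 7

7


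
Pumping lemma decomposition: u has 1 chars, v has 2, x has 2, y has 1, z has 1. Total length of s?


|s| = |u| + |v| + |x| + |y| + |z|
= 1 + 2 + 2 + 1 + 1
= 3 + 2 + 2
= 5 + 2
= 7

7


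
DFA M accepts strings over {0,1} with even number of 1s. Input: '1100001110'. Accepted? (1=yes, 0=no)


DFA has 2 states: q_even (start, accept=yes) and q_odd
Processing string '1100001110' character by character:
  Position 0: read '1', 1-count=1 -> q_odd
  Position 1: read '1', 1-count=2 -> q_even
  Position 2: read '0', 1-count=2 -> q_even (no change)
  Position 3: read '0', 1-count=2 -> q_even (no change)
  Position 4: read '0', 1-count=2 -> q_even (no change)
  Position 5: read '0', 1-count=2 -> q_even (no change)
  Position 6: read '1', 1-count=3 -> q_odd
  Position 7: read '1', 1-count=4 -> q_even
  Position 8: read '1', 1-count=5 -> q_odd
  Position 9: read '0', 1-count=5 -> q_odd (no change)
Final state: q_odd, total 1s = 5 (odd); the DFA requires an even count -> reject

0


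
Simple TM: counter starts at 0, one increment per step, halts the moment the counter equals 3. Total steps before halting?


Counter starts at 0. Counting sequence:
  Step 1: counter = 1
  Step 2: counter = 2
  Step 3: counter = 3
Counter reached 3 -> halt
Total steps = 3

3


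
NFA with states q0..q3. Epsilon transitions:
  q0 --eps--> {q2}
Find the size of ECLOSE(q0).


Starting from q0
Initialize closure = {q0}
Follow epsilon from q0 -> add q2
Final closure: {q0, q2}
Size = 2

2


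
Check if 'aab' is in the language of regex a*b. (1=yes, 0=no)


Pattern: a*b
String: 'aab'
Pattern requires: zero or more 'a's followed by exactly one 'b'
Found 2 leading 'a's
Remaining: 'b'
Remaining is exactly 'b' -> match
Result: 1

1


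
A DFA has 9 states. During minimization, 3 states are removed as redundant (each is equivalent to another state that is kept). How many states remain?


Original DFA: 9 states
Redundant states removed: 3
Minimized states = original - removed
= 9 - 3
= 6

6


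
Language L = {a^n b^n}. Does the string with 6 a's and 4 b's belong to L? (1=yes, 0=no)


Language requires equal numbers of a's and b's
PDA pushes for each 'a', pops for each 'b'
Number of a's = 6
Number of b's = 4
6 != 4 -> Reject

0


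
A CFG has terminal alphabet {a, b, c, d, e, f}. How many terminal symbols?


Terminal symbols: a, b, c, d, e, f
Counting each: a (#1), b (#2), c (#3), d (#4), e (#5), f (#6)
Total = 6

6


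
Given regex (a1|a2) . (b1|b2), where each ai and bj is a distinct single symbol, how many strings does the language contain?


First group: 2 alternatives
Second group: 2 alternatives
Concatenation: each choice from group 1 pairs with each from group 2
Total = 2 x 2 = 4

4


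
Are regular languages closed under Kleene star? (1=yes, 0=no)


Regular languages are closed under:
- Union (DFA product construction)
- Intersection (DFA product construction)
- Complement (swap accept/reject states)
- Concatenation (NFA construction)
- Kleene star (NFA construction)
Kleene star is in this list
Therefore: closed

1


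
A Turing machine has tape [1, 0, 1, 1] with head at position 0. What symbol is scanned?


Tape: [1, 0, 1, 1]
Positions: 0 1 2 3
Values:    1 0 1 1
Head at position 0
tape[0] = 1

1


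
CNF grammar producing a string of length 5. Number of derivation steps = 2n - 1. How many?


Chomsky Normal Form derivation:
String length n = 5
Each step either:
  - Splits a nonterminal into two (n-1 such steps)
  - Converts a nonterminal to terminal (n such steps)
Total = (n-1) + n = 2n - 1
= 2(5) - 1
= 10 - 1
= 9

9


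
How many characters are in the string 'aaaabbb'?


String: 'aaaabbb'
Counting characters:
  'a' appears 4 time(s)
  'b' appears 3 time(s)
Total length = 4 + 3 = 7

7


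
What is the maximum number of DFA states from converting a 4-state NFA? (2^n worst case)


NFA has 4 states
Subset construction: each DFA state = subset of NFA states
Maximum subsets = 2^4
2^4 = 16

16


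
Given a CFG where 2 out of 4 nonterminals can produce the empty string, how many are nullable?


Nonterminals: {S, A, B, C}
A nonterminal is nullable if it can derive epsilon
Counting nullable nonterminals: 2
Total nullable = 2

2


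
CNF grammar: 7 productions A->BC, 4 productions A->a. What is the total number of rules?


CNF allows two rule forms:
  A -> BC (binary): 7 rules
  A -> a (terminal): 4 rules
Total = 7 + 4 = 11

11


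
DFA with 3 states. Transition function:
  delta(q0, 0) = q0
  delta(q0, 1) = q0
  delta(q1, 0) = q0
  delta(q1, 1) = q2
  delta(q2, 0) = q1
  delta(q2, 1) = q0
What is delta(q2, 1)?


Looking up transition function:
delta(q2, 1) in the table
Row: q2, Column: 1
Result: q0

q0


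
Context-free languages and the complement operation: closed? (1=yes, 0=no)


CFL closure properties:
  Closed under: union, concatenation, Kleene star
  NOT closed under: intersection, complement
Operation 'complement' is in not-closed list -> No (not closed)

0


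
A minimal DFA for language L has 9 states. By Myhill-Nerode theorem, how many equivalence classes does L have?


Myhill-Nerode theorem:
Number of equivalence classes = number of states in minimal DFA
Minimal DFA states = 9
Therefore equivalence classes = 9

9


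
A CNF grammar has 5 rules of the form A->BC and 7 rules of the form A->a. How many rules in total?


CNF allows two rule forms:
  A -> BC (binary): 5 rules
  A -> a (terminal): 7 rules
Total = 5 + 7 = 12

12


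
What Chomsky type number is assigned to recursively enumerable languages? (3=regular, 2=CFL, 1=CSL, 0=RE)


Chomsky hierarchy levels:
  Type 3: Regular (DFA/NFA/regex)
  Type 2: Context-free (PDA)
  Type 1: Context-sensitive
  Type 0: Recursively enumerable (TM)
'recursively enumerable' corresponds to Type 0

0


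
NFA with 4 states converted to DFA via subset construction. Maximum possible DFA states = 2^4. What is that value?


NFA has 4 states
Subset construction: each DFA state = subset of NFA states
Maximum subsets = 2^4
2^4 = 16

16


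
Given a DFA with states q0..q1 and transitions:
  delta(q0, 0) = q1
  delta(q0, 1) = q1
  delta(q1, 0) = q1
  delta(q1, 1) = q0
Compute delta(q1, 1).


Looking up transition function:
delta(q1, 1) in the table
Row: q1, Column: 1
Result: q0

q0


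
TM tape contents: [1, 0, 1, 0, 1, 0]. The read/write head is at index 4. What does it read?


Tape: [1, 0, 1, 0, 1, 0]
Positions: 0 1 2 3 4 5
Values:    1 0 1 0 1 0
Head at position 4
tape[4] = 1

1


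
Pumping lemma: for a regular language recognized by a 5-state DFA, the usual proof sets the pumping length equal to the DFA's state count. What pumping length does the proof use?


Pumping lemma for regular languages (standard proof):
Take p = |Q|, the number of DFA states.
Any string of length >= |Q| passes through |Q|+1 states while reading its first |Q| symbols,
so by pigeonhole some state repeats, giving the loop that can be pumped.
Here |Q| = 5
Therefore the proof uses p = 5

5


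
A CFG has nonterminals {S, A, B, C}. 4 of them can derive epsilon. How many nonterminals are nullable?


Nonterminals: {S, A, B, C}
A nonterminal is nullable if it can derive epsilon
Counting nullable nonterminals: 4
Total nullable = 4

4


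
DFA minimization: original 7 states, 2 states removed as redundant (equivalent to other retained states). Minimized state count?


Original DFA: 7 states
Redundant states removed: 2
Minimized states = original - removed
= 7 - 2
= 5

5


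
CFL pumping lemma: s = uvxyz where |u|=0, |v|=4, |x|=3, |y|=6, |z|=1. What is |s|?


|s| = |u| + |v| + |x| + |y| + |z|
= 0 + 4 + 3 + 6 + 1
= 4 + 3 + 7
= 7 + 7
= 14

14


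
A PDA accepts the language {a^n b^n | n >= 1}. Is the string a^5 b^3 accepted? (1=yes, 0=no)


Language requires equal numbers of a's and b's
PDA pushes for each 'a', pops for each 'b'
Number of a's = 5
Number of b's = 3
5 != 3 -> Reject

0


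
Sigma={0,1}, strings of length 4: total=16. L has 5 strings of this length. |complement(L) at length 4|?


Alphabet: {0,1}
String length: 4
Total strings of length 4 = 2^4 = 16
Strings in L = 5
Complement = total - |L|
= 16 - 5
= 11

11


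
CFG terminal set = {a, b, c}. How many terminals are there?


Terminal symbols: a, b, c
Counting each: a (#1), b (#2), c (#3)
Total = 3

3


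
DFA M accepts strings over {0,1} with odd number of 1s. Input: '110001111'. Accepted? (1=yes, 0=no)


DFA has 2 states: q_even (start, accept=no) and q_odd
Processing string '110001111' character by character:
  Position 0: read '1', 1-count=1 -> q_odd
  Position 1: read '1', 1-count=2 -> q_even
  Position 2: read '0', 1-count=2 -> q_even (no change)
  Position 3: read '0', 1-count=2 -> q_even (no change)
  Position 4: read '0', 1-count=2 -> q_even (no change)
  Position 5: read '1', 1-count=3 -> q_odd
  Position 6: read '1', 1-count=4 -> q_even
  Position 7: read '1', 1-count=5 -> q_odd
  Position 8: read '1', 1-count=6 -> q_even
Final state: q_even, total 1s = 6 (even); the DFA requires an odd count -> reject

0


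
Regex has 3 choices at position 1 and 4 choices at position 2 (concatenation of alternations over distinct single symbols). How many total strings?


First group: 3 alternatives
Second group: 4 alternatives
Concatenation: each choice from group 1 pairs with each from group 2
Total = 3 x 4 = 12

12


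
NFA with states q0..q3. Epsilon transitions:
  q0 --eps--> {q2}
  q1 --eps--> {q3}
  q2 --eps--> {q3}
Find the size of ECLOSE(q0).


Starting from q0
Initialize closure = {q0}
Follow epsilon from q0 -> add q2
Follow epsilon from q2 -> add q3
Final closure: {q0, q2, q3}
Size = 3

3


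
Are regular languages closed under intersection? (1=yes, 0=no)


Regular languages are closed under:
- Union (DFA product construction)
- Intersection (DFA product construction)
- Complement (swap accept/reject states)
- Concatenation (NFA construction)
- Kleene star (NFA construction)
intersection is in this list
Therefore: closed

1


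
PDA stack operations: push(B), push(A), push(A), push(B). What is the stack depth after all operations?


Tracing stack operations:
  push(B) -> stack = [B], depth=1
  push(A) -> stack = [B,A], depth=2
  push(A) -> stack = [B,A,A], depth=3
  push(B) -> stack = [B,A,A,B], depth=4
Final depth = 4

4


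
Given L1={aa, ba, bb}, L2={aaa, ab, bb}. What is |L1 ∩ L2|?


L1 = {aa, ba, bb}
L2 = {aaa, ab, bb}
Checking each string in L1 against L2:
  'aa': in L2? No
  'ba': in L2? No
  'bb': in L2? Yes
Intersection = {bb}
|L1 ∩ L2| = 1

1


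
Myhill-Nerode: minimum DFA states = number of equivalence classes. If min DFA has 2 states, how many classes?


Myhill-Nerode theorem:
Number of equivalence classes = number of states in minimal DFA
Minimal DFA states = 2
Therefore equivalence classes = 2

2


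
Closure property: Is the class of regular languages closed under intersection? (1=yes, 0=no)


Regular languages are closed under all standard operations:
- Union: Yes (product construction)
- Intersection: Yes (product construction)
- Complement: Yes (swap accept/reject)
- Concatenation: Yes (NFA construction)
Operation: intersection -> Closed

1


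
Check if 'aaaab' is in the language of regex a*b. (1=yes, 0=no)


Pattern: a*b
String: 'aaaab'
Pattern requires: zero or more 'a's followed by exactly one 'b'
Found 4 leading 'a's
Remaining: 'b'
Remaining is exactly 'b' -> match
Result: 1

1


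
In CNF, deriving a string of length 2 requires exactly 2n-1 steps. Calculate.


Chomsky Normal Form derivation:
String length n = 2
Each step either:
  - Splits a nonterminal into two (n-1 such steps)
  - Converts a nonterminal to terminal (n such steps)
Total = (n-1) + n = 2n - 1
= 2(2) - 1
= 4 - 1
= 3

3


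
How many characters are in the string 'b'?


String: 'b'
Counting characters:
  'b' appears 1 time(s)
Total length = 0 + 1 = 1

1


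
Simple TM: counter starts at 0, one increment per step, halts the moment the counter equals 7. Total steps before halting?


Counter starts at 0. Counting sequence:
  Step 1: counter = 1
  Step 2: counter = 2
  Step 3: counter = 3
  Step 4: counter = 4
  Step 5: counter = 5
  Step 6: counter = 6
  Step 7: counter = 7
Counter reached 7 -> halt
Total steps = 7

7


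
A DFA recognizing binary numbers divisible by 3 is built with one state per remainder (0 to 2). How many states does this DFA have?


Divisibility by 3 is tracked via the remainder mod 3: 0, 1, ..., 2
The construction assigns one state to each remainder
Number of remainders = 3

3


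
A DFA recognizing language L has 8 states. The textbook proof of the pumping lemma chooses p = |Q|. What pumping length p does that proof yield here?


Pumping lemma for regular languages (standard proof):
Take p = |Q|, the number of DFA states.
Any string of length >= |Q| passes through |Q|+1 states while reading its first |Q| symbols,
so by pigeonhole some state repeats, giving the loop that can be pumped.
Here |Q| = 8
Therefore the proof uses p = 8

8


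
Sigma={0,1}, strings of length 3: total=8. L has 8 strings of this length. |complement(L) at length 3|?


Alphabet: {0,1}
String length: 3
Total strings of length 3 = 2^3 = 8
Strings in L = 8
Complement = total - |L|
= 8 - 8
= 0

0


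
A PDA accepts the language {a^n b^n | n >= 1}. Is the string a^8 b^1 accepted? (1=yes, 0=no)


Language requires equal numbers of a's and b's
PDA pushes for each 'a', pops for each 'b'
Number of a's = 8
Number of b's = 1
8 != 1 -> Reject

0


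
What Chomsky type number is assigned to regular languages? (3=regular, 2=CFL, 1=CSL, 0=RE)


Chomsky hierarchy levels:
  Type 3: Regular (DFA/NFA/regex)
  Type 2: Context-free (PDA)
  Type 1: Context-sensitive
  Type 0: Recursively enumerable (TM)
'regular' corresponds to Type 3

3


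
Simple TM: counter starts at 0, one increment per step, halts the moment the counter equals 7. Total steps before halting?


Counter starts at 0. Counting sequence:
  Step 1: counter = 1
  Step 2: counter = 2
  Step 3: counter = 3
  Step 4: counter = 4
  Step 5: counter = 5
  Step 6: counter = 6
  Step 7: counter = 7
Counter reached 7 -> halt
Total steps = 7

7


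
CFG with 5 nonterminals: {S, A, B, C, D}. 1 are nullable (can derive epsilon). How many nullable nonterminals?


Nonterminals: {S, A, B, C, D}
A nonterminal is nullable if it can derive epsilon
Counting nullable nonterminals: 1
Total nullable = 1

1


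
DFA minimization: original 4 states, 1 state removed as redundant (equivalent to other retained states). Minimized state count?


Original DFA: 4 states
Redundant states removed: 1
Minimized states = original - removed
= 4 - 1
= 3

3


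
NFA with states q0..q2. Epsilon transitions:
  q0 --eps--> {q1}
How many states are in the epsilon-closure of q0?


Starting from q0
Initialize closure = {q0}
Follow epsilon from q0 -> add q1
Final closure: {q0, q1}
Size = 2

2


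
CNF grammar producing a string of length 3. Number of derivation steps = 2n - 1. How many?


Chomsky Normal Form derivation:
String length n = 3
Each step either:
  - Splits a nonterminal into two (n-1 such steps)
  - Converts a nonterminal to terminal (n such steps)
Total = (n-1) + n = 2n - 1
= 2(3) - 1
= 6 - 1
= 5

5


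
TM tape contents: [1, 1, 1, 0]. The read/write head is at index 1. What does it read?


Tape: [1, 1, 1, 0]
Positions: 0 1 2 3
Values:    1 1 1 0
Head at position 1
tape[1] = 1

1


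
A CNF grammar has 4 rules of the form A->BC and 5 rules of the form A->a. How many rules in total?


CNF allows two rule forms:
  A -> BC (binary): 4 rules
  A -> a (terminal): 5 rules
Total = 4 + 5 = 9

9


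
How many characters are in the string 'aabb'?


String: 'aabb'
Counting characters:
  'a' appears 2 time(s)
  'b' appears 2 time(s)
Total length = 2 + 2 = 4

4


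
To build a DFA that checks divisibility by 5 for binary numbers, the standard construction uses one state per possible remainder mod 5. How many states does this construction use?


Divisibility by 5 is tracked via the remainder mod 5: 0, 1, ..., 4
The construction assigns one state to each remainder
Number of remainders = 5

5


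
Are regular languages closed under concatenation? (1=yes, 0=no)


Regular languages are closed under all standard operations:
- Union: Yes (product construction)
- Intersection: Yes (product construction)
- Complement: Yes (swap accept/reject)
- Concatenation: Yes (NFA construction)
Operation: concatenation -> Closed

1


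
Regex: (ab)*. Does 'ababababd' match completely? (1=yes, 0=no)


Pattern: (ab)*
String: 'ababababd'
Pattern requires: zero or more repetitions of 'ab'
Length 9 is odd -> cannot be (ab)* -> no match
Result: 0

0


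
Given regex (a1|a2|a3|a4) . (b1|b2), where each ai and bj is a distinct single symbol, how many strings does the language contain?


First group: 4 alternatives
Second group: 2 alternatives
Concatenation: each choice from group 1 pairs with each from group 2
Total = 4 x 2 = 8

8


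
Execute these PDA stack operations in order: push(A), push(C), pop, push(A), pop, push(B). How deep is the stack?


Tracing stack operations:
  push(A) -> stack = [A], depth=1
  push(C) -> stack = [A,C], depth=2
  pop -> removed C, stack = [A], depth=1
  push(A) -> stack = [A,A], depth=2
  pop -> removed A, stack = [A], depth=1
  push(B) -> stack = [A,B], depth=2
Final depth = 2

2


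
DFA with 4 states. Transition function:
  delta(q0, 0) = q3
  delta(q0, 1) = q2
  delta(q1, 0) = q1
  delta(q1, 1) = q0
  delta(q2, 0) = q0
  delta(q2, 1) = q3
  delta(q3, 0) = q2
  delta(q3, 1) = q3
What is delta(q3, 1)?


Looking up transition function:
delta(q3, 1) in the table
Row: q3, Column: 1
Result: q3

q3


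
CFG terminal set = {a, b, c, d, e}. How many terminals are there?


Terminal symbols: a, b, c, d, e
Counting each: a (#1), b (#2), c (#3), d (#4), e (#5)
Total = 5

5


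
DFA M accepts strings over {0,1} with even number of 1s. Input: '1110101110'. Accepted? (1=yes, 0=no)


DFA has 2 states: q_even (start, accept=yes) and q_odd
Processing string '1110101110' character by character:
  Position 0: read '1', 1-count=1 -> q_odd
  Position 1: read '1', 1-count=2 -> q_even
  Position 2: read '1', 1-count=3 -> q_odd
  Position 3: read '0', 1-count=3 -> q_odd (no change)
  Position 4: read '1', 1-count=4 -> q_even
  Position 5: read '0', 1-count=4 -> q_even (no change)
  Position 6: read '1', 1-count=5 -> q_odd
  Position 7: read '1', 1-count=6 -> q_even
  Position 8: read '1', 1-count=7 -> q_odd
  Position 9: read '0', 1-count=7 -> q_odd (no change)
Final state: q_odd, total 1s = 7 (odd); the DFA requires an even count -> reject

0


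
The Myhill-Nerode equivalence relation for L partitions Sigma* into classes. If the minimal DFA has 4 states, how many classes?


Myhill-Nerode theorem:
Number of equivalence classes = number of states in minimal DFA
Minimal DFA states = 4
Therefore equivalence classes = 4

4


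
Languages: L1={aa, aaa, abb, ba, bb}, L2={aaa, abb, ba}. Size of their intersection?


L1 = {aa, aaa, abb, ba, bb}
L2 = {aaa, abb, ba}
Checking each string in L1 against L2:
  'aa': in L2? No
  'aaa': in L2? Yes
  'abb': in L2? Yes
  'ba': in L2? Yes
  'bb': in L2? No
Intersection = {aaa, abb, ba}
|L1 ∩ L2| = 3

3


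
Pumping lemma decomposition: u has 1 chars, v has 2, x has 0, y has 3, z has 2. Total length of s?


|s| = |u| + |v| + |x| + |y| + |z|
= 1 + 2 + 0 + 3 + 2
= 3 + 0 + 5
= 3 + 5
= 8

8


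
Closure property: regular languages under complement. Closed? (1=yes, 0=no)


Regular languages are closed under:
- Union (DFA product construction)
- Intersection (DFA product construction)
- Complement (swap accept/reject states)
- Concatenation (NFA construction)
- Kleene star (NFA construction)
complement is in this list
Therefore: closed

1


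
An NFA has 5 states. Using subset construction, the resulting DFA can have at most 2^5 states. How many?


NFA has 5 states
Subset construction: each DFA state = subset of NFA states
Maximum subsets = 2^5
2^5 = 32

32


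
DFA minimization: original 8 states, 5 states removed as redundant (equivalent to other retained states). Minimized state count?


Original DFA: 8 states
Redundant states removed: 5
Minimized states = original - removed
= 8 - 5
= 3

3


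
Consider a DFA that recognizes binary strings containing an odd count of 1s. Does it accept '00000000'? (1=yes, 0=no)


DFA has 2 states: q_even (start, accept=no) and q_odd
Processing string '00000000' character by character:
  Position 0: read '0', 1-count=0 -> q_even (no change)
  Position 1: read '0', 1-count=0 -> q_even (no change)
  Position 2: read '0', 1-count=0 -> q_even (no change)
  Position 3: read '0', 1-count=0 -> q_even (no change)
  Position 4: read '0', 1-count=0 -> q_even (no change)
  Position 5: read '0', 1-count=0 -> q_even (no change)
  Position 6: read '0', 1-count=0 -> q_even (no change)
  Position 7: read '0', 1-count=0 -> q_even (no change)
Final state: q_even, total 1s = 0 (even); the DFA requires an odd count -> reject

0


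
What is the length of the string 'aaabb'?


String: 'aaabb'
Counting characters:
  'a' appears 3 time(s)
  'b' appears 2 time(s)
Total length = 3 + 2 = 5

5


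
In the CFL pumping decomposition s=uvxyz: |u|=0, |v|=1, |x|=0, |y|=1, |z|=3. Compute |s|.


|s| = |u| + |v| + |x| + |y| + |z|
= 0 + 1 + 0 + 1 + 3
= 1 + 0 + 4
= 1 + 4
= 5

5


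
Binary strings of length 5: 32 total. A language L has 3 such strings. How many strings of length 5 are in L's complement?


Alphabet: {0,1}
String length: 5
Total strings of length 5 = 2^5 = 32
Strings in L = 3
Complement = total - |L|
= 32 - 3
= 29

29
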